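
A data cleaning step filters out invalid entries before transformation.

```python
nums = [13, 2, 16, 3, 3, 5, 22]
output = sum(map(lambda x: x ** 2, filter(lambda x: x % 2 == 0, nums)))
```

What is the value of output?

Step 1: Filter even numbers from [13, 2, 16, 3, 3, 5, 22]: [2, 16, 22]
Step 2: Square each: [4, 256, 484]
Step 3: Sum = 744.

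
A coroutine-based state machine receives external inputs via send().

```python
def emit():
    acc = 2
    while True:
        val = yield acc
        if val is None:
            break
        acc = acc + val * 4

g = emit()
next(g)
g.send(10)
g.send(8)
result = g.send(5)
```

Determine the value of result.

Step 1: next() -> yield acc=2.
Step 2: send(10) -> val=10, acc = 2 + 10*4 = 42, yield 42.
Step 3: send(8) -> val=8, acc = 42 + 8*4 = 74, yield 74.
Step 4: send(5) -> val=5, acc = 74 + 5*4 = 94, yield 94.
Therefore result = 94.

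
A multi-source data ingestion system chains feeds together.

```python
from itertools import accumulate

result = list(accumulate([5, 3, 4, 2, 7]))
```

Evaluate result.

Step 1: accumulate computes running sums:
  + 5 = 5
  + 3 = 8
  + 4 = 12
  + 2 = 14
  + 7 = 21
Therefore result = [5, 8, 12, 14, 21].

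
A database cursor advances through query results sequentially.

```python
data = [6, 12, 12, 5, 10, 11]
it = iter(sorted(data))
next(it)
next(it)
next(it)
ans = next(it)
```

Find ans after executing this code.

Step 1: sorted([6, 12, 12, 5, 10, 11]) = [5, 6, 10, 11, 12, 12].
Step 2: Create iterator and skip 3 elements.
Step 3: next() returns 11.
Therefore ans = 11.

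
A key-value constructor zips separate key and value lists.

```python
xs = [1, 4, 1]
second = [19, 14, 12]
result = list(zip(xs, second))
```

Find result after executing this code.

Step 1: zip pairs elements at same index:
  Index 0: (1, 19)
  Index 1: (4, 14)
  Index 2: (1, 12)
Therefore result = [(1, 19), (4, 14), (1, 12)].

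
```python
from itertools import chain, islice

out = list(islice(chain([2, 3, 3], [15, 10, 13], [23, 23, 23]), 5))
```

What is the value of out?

Step 1: chain([2, 3, 3], [15, 10, 13], [23, 23, 23]) = [2, 3, 3, 15, 10, 13, 23, 23, 23].
Step 2: islice takes first 5 elements: [2, 3, 3, 15, 10].
Therefore out = [2, 3, 3, 15, 10].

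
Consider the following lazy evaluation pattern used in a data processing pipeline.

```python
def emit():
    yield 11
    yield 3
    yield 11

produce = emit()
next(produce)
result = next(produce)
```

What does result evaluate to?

Step 1: emit() creates a generator.
Step 2: next(produce) yields 11 (consumed and discarded).
Step 3: next(produce) yields 3, assigned to result.
Therefore result = 3.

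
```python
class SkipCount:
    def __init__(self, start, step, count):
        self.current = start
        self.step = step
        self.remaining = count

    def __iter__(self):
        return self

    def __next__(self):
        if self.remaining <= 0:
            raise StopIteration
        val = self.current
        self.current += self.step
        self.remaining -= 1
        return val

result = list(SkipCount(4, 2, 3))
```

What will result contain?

Step 1: SkipCount starts at 4, increments by 2, for 3 steps:
  Yield 4, then current += 2
  Yield 6, then current += 2
  Yield 8, then current += 2
Therefore result = [4, 6, 8].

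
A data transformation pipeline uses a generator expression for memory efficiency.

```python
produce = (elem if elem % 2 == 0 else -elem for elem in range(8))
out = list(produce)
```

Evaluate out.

Step 1: For each elem in range(8), yield elem if even, else -elem:
  elem=0: even, yield 0
  elem=1: odd, yield -1
  elem=2: even, yield 2
  elem=3: odd, yield -3
  elem=4: even, yield 4
  elem=5: odd, yield -5
  elem=6: even, yield 6
  elem=7: odd, yield -7
Therefore out = [0, -1, 2, -3, 4, -5, 6, -7].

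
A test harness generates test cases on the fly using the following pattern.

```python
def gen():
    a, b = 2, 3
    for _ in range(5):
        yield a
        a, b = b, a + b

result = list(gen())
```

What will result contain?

Step 1: Fibonacci-like sequence starting with a=2, b=3:
  Iteration 1: yield a=2, then a,b = 3,5
  Iteration 2: yield a=3, then a,b = 5,8
  Iteration 3: yield a=5, then a,b = 8,13
  Iteration 4: yield a=8, then a,b = 13,21
  Iteration 5: yield a=13, then a,b = 21,34
Therefore result = [2, 3, 5, 8, 13].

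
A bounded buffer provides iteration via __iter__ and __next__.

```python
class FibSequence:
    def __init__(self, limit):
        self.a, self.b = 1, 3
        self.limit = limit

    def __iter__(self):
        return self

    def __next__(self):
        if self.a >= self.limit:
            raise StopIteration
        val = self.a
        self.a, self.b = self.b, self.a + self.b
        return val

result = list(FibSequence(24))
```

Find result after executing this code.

Step 1: Fibonacci-like sequence (a=1, b=3) until >= 24:
  Yield 1, then a,b = 3,4
  Yield 3, then a,b = 4,7
  Yield 4, then a,b = 7,11
  Yield 7, then a,b = 11,18
  Yield 11, then a,b = 18,29
  Yield 18, then a,b = 29,47
Step 2: 29 >= 24, stop.
Therefore result = [1, 3, 4, 7, 11, 18].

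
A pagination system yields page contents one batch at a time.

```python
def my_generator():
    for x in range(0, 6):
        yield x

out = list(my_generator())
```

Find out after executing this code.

Step 1: The generator yields each value from range(0, 6).
Step 2: list() consumes all yields: [0, 1, 2, 3, 4, 5].
Therefore out = [0, 1, 2, 3, 4, 5].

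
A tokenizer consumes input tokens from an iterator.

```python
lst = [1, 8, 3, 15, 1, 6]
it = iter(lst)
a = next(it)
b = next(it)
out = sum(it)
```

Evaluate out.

Step 1: Create iterator over [1, 8, 3, 15, 1, 6].
Step 2: a = next() = 1, b = next() = 8.
Step 3: sum() of remaining [3, 15, 1, 6] = 25.
Therefore out = 25.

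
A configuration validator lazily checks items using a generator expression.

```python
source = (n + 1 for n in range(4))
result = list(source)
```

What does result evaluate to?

Step 1: For each n in range(4), compute n+1:
  n=0: 0+1 = 1
  n=1: 1+1 = 2
  n=2: 2+1 = 3
  n=3: 3+1 = 4
Therefore result = [1, 2, 3, 4].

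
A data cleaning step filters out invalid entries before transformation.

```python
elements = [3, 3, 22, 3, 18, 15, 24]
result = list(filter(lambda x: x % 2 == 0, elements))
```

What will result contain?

Step 1: Filter elements divisible by 2:
  3 % 2 = 1: removed
  3 % 2 = 1: removed
  22 % 2 = 0: kept
  3 % 2 = 1: removed
  18 % 2 = 0: kept
  15 % 2 = 1: removed
  24 % 2 = 0: kept
Therefore result = [22, 18, 24].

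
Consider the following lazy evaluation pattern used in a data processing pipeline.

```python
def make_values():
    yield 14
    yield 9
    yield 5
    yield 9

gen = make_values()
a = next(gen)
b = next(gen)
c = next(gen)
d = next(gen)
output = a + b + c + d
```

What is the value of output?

Step 1: Create generator and consume all values:
  a = next(gen) = 14
  b = next(gen) = 9
  c = next(gen) = 5
  d = next(gen) = 9
Step 2: output = 14 + 9 + 5 + 9 = 37.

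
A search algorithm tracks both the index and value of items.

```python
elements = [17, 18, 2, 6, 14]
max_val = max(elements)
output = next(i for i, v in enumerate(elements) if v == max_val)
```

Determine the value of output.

Step 1: max([17, 18, 2, 6, 14]) = 18.
Step 2: Find first index where value == 18:
  Index 0: 17 != 18
  Index 1: 18 == 18, found!
Therefore output = 1.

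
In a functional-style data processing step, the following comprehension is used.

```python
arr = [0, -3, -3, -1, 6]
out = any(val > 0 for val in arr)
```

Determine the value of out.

Step 1: Check val > 0 for each element in [0, -3, -3, -1, 6]:
  0 > 0: False
  -3 > 0: False
  -3 > 0: False
  -1 > 0: False
  6 > 0: True
Step 2: any() returns True.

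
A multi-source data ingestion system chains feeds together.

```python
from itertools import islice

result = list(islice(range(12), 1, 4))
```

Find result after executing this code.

Step 1: islice(range(12), 1, 4) takes elements at indices [1, 4).
Step 2: Elements: [1, 2, 3].
Therefore result = [1, 2, 3].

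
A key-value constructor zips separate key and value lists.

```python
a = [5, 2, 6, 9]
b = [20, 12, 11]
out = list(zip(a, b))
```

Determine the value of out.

Step 1: zip stops at shortest (len(a)=4, len(b)=3):
  Index 0: (5, 20)
  Index 1: (2, 12)
  Index 2: (6, 11)
Step 2: Last element of a (9) has no pair, dropped.
Therefore out = [(5, 20), (2, 12), (6, 11)].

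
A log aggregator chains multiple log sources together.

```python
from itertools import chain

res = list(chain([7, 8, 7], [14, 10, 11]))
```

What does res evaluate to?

Step 1: chain() concatenates iterables: [7, 8, 7] + [14, 10, 11].
Therefore res = [7, 8, 7, 14, 10, 11].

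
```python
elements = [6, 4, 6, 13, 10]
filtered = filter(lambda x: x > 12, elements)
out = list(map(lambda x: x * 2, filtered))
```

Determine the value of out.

Step 1: Filter elements for elements > 12:
  6: removed
  4: removed
  6: removed
  13: kept
  10: removed
Step 2: Map x * 2 on filtered [13]:
  13 -> 26
Therefore out = [26].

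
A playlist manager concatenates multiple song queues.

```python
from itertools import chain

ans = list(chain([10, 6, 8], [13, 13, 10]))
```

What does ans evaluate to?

Step 1: chain() concatenates iterables: [10, 6, 8] + [13, 13, 10].
Therefore ans = [10, 6, 8, 13, 13, 10].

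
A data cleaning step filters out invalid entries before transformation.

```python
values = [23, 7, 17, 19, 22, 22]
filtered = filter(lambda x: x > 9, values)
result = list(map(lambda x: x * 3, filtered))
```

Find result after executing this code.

Step 1: Filter values for elements > 9:
  23: kept
  7: removed
  17: kept
  19: kept
  22: kept
  22: kept
Step 2: Map x * 3 on filtered [23, 17, 19, 22, 22]:
  23 -> 69
  17 -> 51
  19 -> 57
  22 -> 66
  22 -> 66
Therefore result = [69, 51, 57, 66, 66].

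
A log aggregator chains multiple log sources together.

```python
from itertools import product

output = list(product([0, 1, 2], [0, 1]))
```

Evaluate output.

Step 1: product([0, 1, 2], [0, 1]) gives all pairs:
  (0, 0)
  (0, 1)
  (1, 0)
  (1, 1)
  (2, 0)
  (2, 1)
Therefore output = [(0, 0), (0, 1), (1, 0), (1, 1), (2, 0), (2, 1)].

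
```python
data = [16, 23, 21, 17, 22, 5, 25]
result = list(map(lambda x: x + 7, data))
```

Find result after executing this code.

Step 1: Apply lambda x: x + 7 to each element:
  16 -> 23
  23 -> 30
  21 -> 28
  17 -> 24
  22 -> 29
  5 -> 12
  25 -> 32
Therefore result = [23, 30, 28, 24, 29, 12, 32].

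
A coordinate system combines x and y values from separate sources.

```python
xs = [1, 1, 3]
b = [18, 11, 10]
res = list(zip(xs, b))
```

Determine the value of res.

Step 1: zip pairs elements at same index:
  Index 0: (1, 18)
  Index 1: (1, 11)
  Index 2: (3, 10)
Therefore res = [(1, 18), (1, 11), (3, 10)].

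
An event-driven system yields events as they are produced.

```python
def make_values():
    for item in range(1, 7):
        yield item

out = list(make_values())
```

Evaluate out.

Step 1: The generator yields each value from range(1, 7).
Step 2: list() consumes all yields: [1, 2, 3, 4, 5, 6].
Therefore out = [1, 2, 3, 4, 5, 6].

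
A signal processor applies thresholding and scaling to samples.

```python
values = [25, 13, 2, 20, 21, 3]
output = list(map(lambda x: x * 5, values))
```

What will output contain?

Step 1: Apply lambda x: x * 5 to each element:
  25 -> 125
  13 -> 65
  2 -> 10
  20 -> 100
  21 -> 105
  3 -> 15
Therefore output = [125, 65, 10, 100, 105, 15].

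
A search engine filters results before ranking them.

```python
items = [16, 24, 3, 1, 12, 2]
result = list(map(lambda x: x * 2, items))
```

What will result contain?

Step 1: Apply lambda x: x * 2 to each element:
  16 -> 32
  24 -> 48
  3 -> 6
  1 -> 2
  12 -> 24
  2 -> 4
Therefore result = [32, 48, 6, 2, 24, 4].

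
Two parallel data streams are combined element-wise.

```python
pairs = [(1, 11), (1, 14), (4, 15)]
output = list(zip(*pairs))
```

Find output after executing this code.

Step 1: zip(*pairs) transposes: unzips [(1, 11), (1, 14), (4, 15)] into separate sequences.
Step 2: First elements: (1, 1, 4), second elements: (11, 14, 15).
Therefore output = [(1, 1, 4), (11, 14, 15)].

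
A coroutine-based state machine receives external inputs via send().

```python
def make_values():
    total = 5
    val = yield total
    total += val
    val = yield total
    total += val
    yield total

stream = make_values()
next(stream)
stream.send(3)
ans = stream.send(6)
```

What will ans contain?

Step 1: next() -> yield total=5.
Step 2: send(3) -> val=3, total = 5+3 = 8, yield 8.
Step 3: send(6) -> val=6, total = 8+6 = 14, yield 14.
Therefore ans = 14.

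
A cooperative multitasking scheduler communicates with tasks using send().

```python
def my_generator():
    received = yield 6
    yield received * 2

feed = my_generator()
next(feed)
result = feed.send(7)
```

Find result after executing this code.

Step 1: next(feed) advances to first yield, producing 6.
Step 2: send(7) resumes, received = 7.
Step 3: yield received * 2 = 7 * 2 = 14.
Therefore result = 14.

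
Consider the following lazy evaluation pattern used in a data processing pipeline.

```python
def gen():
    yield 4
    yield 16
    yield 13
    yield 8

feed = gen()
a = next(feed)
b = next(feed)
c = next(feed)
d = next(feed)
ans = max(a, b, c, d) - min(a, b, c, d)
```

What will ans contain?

Step 1: Create generator and consume all values:
  a = next(feed) = 4
  b = next(feed) = 16
  c = next(feed) = 13
  d = next(feed) = 8
Step 2: max = 16, min = 4, ans = 16 - 4 = 12.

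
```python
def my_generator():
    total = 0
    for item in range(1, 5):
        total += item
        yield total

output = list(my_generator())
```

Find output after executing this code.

Step 1: Generator accumulates running sum:
  item=1: total = 1, yield 1
  item=2: total = 3, yield 3
  item=3: total = 6, yield 6
  item=4: total = 10, yield 10
Therefore output = [1, 3, 6, 10].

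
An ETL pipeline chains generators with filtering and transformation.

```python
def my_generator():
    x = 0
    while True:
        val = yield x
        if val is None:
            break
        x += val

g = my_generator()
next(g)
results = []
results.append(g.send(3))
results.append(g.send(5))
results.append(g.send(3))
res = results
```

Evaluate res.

Step 1: next(g) -> yield 0.
Step 2: send(3) -> x = 3, yield 3.
Step 3: send(5) -> x = 8, yield 8.
Step 4: send(3) -> x = 11, yield 11.
Therefore res = [3, 8, 11].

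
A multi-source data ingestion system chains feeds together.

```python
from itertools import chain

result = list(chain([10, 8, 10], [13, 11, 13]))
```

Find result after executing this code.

Step 1: chain() concatenates iterables: [10, 8, 10] + [13, 11, 13].
Therefore result = [10, 8, 10, 13, 11, 13].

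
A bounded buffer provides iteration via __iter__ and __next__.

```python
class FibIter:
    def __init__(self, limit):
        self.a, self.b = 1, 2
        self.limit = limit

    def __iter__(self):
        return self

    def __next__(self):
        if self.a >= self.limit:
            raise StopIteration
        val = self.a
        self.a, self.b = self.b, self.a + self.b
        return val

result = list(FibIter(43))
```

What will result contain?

Step 1: Fibonacci-like sequence (a=1, b=2) until >= 43:
  Yield 1, then a,b = 2,3
  Yield 2, then a,b = 3,5
  Yield 3, then a,b = 5,8
  Yield 5, then a,b = 8,13
  Yield 8, then a,b = 13,21
  Yield 13, then a,b = 21,34
  Yield 21, then a,b = 34,55
  Yield 34, then a,b = 55,89
Step 2: 55 >= 43, stop.
Therefore result = [1, 2, 3, 5, 8, 13, 21, 34].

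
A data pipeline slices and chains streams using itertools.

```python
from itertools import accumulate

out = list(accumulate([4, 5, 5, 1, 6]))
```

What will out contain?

Step 1: accumulate computes running sums:
  + 4 = 4
  + 5 = 9
  + 5 = 14
  + 1 = 15
  + 6 = 21
Therefore out = [4, 9, 14, 15, 21].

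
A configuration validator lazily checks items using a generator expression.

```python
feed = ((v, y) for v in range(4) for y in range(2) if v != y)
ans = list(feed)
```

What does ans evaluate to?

Step 1: Nested generator over range(4) x range(2) where v != y:
  (0, 0): excluded (v == y)
  (0, 1): included
  (1, 0): included
  (1, 1): excluded (v == y)
  (2, 0): included
  (2, 1): included
  (3, 0): included
  (3, 1): included
Therefore ans = [(0, 1), (1, 0), (2, 0), (2, 1), (3, 0), (3, 1)].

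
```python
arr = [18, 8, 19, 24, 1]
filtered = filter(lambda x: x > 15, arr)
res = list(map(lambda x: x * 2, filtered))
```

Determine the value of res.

Step 1: Filter arr for elements > 15:
  18: kept
  8: removed
  19: kept
  24: kept
  1: removed
Step 2: Map x * 2 on filtered [18, 19, 24]:
  18 -> 36
  19 -> 38
  24 -> 48
Therefore res = [36, 38, 48].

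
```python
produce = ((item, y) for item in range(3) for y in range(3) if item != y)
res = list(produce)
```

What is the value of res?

Step 1: Nested generator over range(3) x range(3) where item != y:
  (0, 0): excluded (item == y)
  (0, 1): included
  (0, 2): included
  (1, 0): included
  (1, 1): excluded (item == y)
  (1, 2): included
  (2, 0): included
  (2, 1): included
  (2, 2): excluded (item == y)
Therefore res = [(0, 1), (0, 2), (1, 0), (1, 2), (2, 0), (2, 1)].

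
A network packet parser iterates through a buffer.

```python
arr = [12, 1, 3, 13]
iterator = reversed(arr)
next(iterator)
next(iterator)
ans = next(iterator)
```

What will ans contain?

Step 1: reversed([12, 1, 3, 13]) gives iterator: [13, 3, 1, 12].
Step 2: First next() = 13, second next() = 3.
Step 3: Third next() = 1.
Therefore ans = 1.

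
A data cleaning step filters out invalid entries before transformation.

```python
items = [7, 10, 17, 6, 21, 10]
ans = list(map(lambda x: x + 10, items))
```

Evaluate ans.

Step 1: Apply lambda x: x + 10 to each element:
  7 -> 17
  10 -> 20
  17 -> 27
  6 -> 16
  21 -> 31
  10 -> 20
Therefore ans = [17, 20, 27, 16, 31, 20].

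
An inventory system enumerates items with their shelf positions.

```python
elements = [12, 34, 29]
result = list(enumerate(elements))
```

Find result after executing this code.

Step 1: enumerate pairs each element with its index:
  (0, 12)
  (1, 34)
  (2, 29)
Therefore result = [(0, 12), (1, 34), (2, 29)].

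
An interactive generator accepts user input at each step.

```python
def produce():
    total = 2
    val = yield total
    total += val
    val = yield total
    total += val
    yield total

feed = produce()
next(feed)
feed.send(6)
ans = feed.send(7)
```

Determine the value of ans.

Step 1: next() -> yield total=2.
Step 2: send(6) -> val=6, total = 2+6 = 8, yield 8.
Step 3: send(7) -> val=7, total = 8+7 = 15, yield 15.
Therefore ans = 15.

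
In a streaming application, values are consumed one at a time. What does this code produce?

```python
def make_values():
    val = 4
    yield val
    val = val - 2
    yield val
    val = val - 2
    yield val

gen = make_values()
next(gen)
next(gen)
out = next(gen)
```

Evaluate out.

Step 1: Trace through generator execution:
  Yield 1: val starts at 4, yield 4
  Yield 2: val = 4 - 2 = 2, yield 2
  Yield 3: val = 2 - 2 = 0, yield 0
Step 2: First next() gets 4, second next() gets the second value, third next() yields 0.
Therefore out = 0.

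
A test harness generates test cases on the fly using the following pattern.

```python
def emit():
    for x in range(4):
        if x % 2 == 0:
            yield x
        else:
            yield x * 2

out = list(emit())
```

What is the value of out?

Step 1: For each x in range(4), yield x if even, else x*2:
  x=0 (even): yield 0
  x=1 (odd): yield 1*2 = 2
  x=2 (even): yield 2
  x=3 (odd): yield 3*2 = 6
Therefore out = [0, 2, 2, 6].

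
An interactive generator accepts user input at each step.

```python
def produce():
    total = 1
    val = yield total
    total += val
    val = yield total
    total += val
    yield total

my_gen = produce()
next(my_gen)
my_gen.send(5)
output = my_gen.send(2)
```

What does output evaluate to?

Step 1: next() -> yield total=1.
Step 2: send(5) -> val=5, total = 1+5 = 6, yield 6.
Step 3: send(2) -> val=2, total = 6+2 = 8, yield 8.
Therefore output = 8.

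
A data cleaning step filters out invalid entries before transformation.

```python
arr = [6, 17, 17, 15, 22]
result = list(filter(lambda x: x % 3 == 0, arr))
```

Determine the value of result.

Step 1: Filter elements divisible by 3:
  6 % 3 = 0: kept
  17 % 3 = 2: removed
  17 % 3 = 2: removed
  15 % 3 = 0: kept
  22 % 3 = 1: removed
Therefore result = [6, 15].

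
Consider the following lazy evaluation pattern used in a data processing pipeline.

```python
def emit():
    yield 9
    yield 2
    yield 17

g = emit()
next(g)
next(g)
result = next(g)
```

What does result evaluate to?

Step 1: emit() creates a generator.
Step 2: next(g) yields 9 (consumed and discarded).
Step 3: next(g) yields 2 (consumed and discarded).
Step 4: next(g) yields 17, assigned to result.
Therefore result = 17.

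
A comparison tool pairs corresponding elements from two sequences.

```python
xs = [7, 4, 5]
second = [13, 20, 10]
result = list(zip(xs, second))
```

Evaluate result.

Step 1: zip pairs elements at same index:
  Index 0: (7, 13)
  Index 1: (4, 20)
  Index 2: (5, 10)
Therefore result = [(7, 13), (4, 20), (5, 10)].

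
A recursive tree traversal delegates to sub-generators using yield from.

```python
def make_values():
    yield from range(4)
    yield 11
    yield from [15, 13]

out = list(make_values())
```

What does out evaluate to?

Step 1: Trace yields in order:
  yield 0
  yield 1
  yield 2
  yield 3
  yield 11
  yield 15
  yield 13
Therefore out = [0, 1, 2, 3, 11, 15, 13].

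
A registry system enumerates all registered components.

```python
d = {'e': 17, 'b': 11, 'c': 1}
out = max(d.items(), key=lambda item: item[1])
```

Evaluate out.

Step 1: Find item with maximum value:
  ('e', 17)
  ('b', 11)
  ('c', 1)
Step 2: Maximum value is 17 at key 'e'.
Therefore out = ('e', 17).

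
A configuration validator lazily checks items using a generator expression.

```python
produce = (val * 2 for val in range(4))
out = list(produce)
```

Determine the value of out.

Step 1: For each val in range(4), compute val*2:
  val=0: 0*2 = 0
  val=1: 1*2 = 2
  val=2: 2*2 = 4
  val=3: 3*2 = 6
Therefore out = [0, 2, 4, 6].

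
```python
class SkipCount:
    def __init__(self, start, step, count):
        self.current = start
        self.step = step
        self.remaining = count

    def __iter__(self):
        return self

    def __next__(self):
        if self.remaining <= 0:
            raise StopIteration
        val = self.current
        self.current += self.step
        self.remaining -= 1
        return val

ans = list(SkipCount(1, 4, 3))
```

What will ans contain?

Step 1: SkipCount starts at 1, increments by 4, for 3 steps:
  Yield 1, then current += 4
  Yield 5, then current += 4
  Yield 9, then current += 4
Therefore ans = [1, 5, 9].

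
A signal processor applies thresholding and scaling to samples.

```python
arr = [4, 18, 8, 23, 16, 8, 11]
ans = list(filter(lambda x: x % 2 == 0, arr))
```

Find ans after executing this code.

Step 1: Filter elements divisible by 2:
  4 % 2 = 0: kept
  18 % 2 = 0: kept
  8 % 2 = 0: kept
  23 % 2 = 1: removed
  16 % 2 = 0: kept
  8 % 2 = 0: kept
  11 % 2 = 1: removed
Therefore ans = [4, 18, 8, 16, 8].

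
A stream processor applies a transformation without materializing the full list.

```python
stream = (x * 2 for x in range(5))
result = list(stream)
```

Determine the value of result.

Step 1: For each x in range(5), compute x*2:
  x=0: 0*2 = 0
  x=1: 1*2 = 2
  x=2: 2*2 = 4
  x=3: 3*2 = 6
  x=4: 4*2 = 8
Therefore result = [0, 2, 4, 6, 8].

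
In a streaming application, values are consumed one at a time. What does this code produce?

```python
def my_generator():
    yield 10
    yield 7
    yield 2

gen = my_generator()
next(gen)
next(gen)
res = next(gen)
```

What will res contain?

Step 1: my_generator() creates a generator.
Step 2: next(gen) yields 10 (consumed and discarded).
Step 3: next(gen) yields 7 (consumed and discarded).
Step 4: next(gen) yields 2, assigned to res.
Therefore res = 2.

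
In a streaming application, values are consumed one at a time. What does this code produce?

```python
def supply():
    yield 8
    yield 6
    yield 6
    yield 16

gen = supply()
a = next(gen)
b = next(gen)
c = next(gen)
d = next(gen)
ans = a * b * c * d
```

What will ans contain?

Step 1: Create generator and consume all values:
  a = next(gen) = 8
  b = next(gen) = 6
  c = next(gen) = 6
  d = next(gen) = 16
Step 2: ans = 8 * 6 * 6 * 16 = 4608.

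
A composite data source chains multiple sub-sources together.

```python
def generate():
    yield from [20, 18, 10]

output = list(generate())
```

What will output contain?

Step 1: yield from delegates to the iterable, yielding each element.
Step 2: Collected values: [20, 18, 10].
Therefore output = [20, 18, 10].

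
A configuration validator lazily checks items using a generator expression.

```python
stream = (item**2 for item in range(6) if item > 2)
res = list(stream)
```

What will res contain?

Step 1: For range(6), keep item > 2, then square:
  item=0: 0 <= 2, excluded
  item=1: 1 <= 2, excluded
  item=2: 2 <= 2, excluded
  item=3: 3 > 2, yield 3**2 = 9
  item=4: 4 > 2, yield 4**2 = 16
  item=5: 5 > 2, yield 5**2 = 25
Therefore res = [9, 16, 25].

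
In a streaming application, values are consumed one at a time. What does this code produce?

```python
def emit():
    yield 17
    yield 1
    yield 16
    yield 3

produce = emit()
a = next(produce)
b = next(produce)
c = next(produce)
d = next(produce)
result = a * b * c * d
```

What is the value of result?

Step 1: Create generator and consume all values:
  a = next(produce) = 17
  b = next(produce) = 1
  c = next(produce) = 16
  d = next(produce) = 3
Step 2: result = 17 * 1 * 16 * 3 = 816.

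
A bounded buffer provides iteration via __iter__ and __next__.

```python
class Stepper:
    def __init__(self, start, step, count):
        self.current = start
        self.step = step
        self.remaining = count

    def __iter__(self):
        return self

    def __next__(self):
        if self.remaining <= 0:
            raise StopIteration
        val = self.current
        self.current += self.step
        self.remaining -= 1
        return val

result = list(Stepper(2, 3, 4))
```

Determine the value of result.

Step 1: Stepper starts at 2, increments by 3, for 4 steps:
  Yield 2, then current += 3
  Yield 5, then current += 3
  Yield 8, then current += 3
  Yield 11, then current += 3
Therefore result = [2, 5, 8, 11].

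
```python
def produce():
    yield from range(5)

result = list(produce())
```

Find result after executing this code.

Step 1: yield from delegates to the iterable, yielding each element.
Step 2: Collected values: [0, 1, 2, 3, 4].
Therefore result = [0, 1, 2, 3, 4].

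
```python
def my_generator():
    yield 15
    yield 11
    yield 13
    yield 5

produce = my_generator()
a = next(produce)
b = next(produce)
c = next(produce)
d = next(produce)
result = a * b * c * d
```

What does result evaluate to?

Step 1: Create generator and consume all values:
  a = next(produce) = 15
  b = next(produce) = 11
  c = next(produce) = 13
  d = next(produce) = 5
Step 2: result = 15 * 11 * 13 * 5 = 10725.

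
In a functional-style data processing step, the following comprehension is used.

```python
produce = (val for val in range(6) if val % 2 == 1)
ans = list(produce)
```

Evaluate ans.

Step 1: Filter range(6) keeping only odd values:
  val=0: even, excluded
  val=1: odd, included
  val=2: even, excluded
  val=3: odd, included
  val=4: even, excluded
  val=5: odd, included
Therefore ans = [1, 3, 5].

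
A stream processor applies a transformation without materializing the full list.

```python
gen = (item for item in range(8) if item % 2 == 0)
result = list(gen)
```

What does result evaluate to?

Step 1: Filter range(8) keeping only even values:
  item=0: even, included
  item=1: odd, excluded
  item=2: even, included
  item=3: odd, excluded
  item=4: even, included
  item=5: odd, excluded
  item=6: even, included
  item=7: odd, excluded
Therefore result = [0, 2, 4, 6].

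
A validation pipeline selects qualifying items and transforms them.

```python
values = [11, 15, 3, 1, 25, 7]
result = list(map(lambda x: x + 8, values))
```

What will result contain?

Step 1: Apply lambda x: x + 8 to each element:
  11 -> 19
  15 -> 23
  3 -> 11
  1 -> 9
  25 -> 33
  7 -> 15
Therefore result = [19, 23, 11, 9, 33, 15].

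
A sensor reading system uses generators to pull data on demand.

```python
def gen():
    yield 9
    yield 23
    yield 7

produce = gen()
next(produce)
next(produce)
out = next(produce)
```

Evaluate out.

Step 1: gen() creates a generator.
Step 2: next(produce) yields 9 (consumed and discarded).
Step 3: next(produce) yields 23 (consumed and discarded).
Step 4: next(produce) yields 7, assigned to out.
Therefore out = 7.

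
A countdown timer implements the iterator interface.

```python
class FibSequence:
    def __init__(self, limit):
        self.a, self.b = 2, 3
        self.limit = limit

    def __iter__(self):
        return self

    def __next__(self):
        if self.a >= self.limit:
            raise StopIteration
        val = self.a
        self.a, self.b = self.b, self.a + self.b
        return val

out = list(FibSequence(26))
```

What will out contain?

Step 1: Fibonacci-like sequence (a=2, b=3) until >= 26:
  Yield 2, then a,b = 3,5
  Yield 3, then a,b = 5,8
  Yield 5, then a,b = 8,13
  Yield 8, then a,b = 13,21
  Yield 13, then a,b = 21,34
  Yield 21, then a,b = 34,55
Step 2: 34 >= 26, stop.
Therefore out = [2, 3, 5, 8, 13, 21].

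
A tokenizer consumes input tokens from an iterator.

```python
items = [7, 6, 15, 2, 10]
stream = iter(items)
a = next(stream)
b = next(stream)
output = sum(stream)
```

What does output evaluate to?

Step 1: Create iterator over [7, 6, 15, 2, 10].
Step 2: a = next() = 7, b = next() = 6.
Step 3: sum() of remaining [15, 2, 10] = 27.
Therefore output = 27.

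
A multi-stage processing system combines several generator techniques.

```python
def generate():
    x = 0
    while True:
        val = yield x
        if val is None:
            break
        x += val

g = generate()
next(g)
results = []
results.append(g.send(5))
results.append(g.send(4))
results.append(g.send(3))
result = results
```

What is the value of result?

Step 1: next(g) -> yield 0.
Step 2: send(5) -> x = 5, yield 5.
Step 3: send(4) -> x = 9, yield 9.
Step 4: send(3) -> x = 12, yield 12.
Therefore result = [5, 9, 12].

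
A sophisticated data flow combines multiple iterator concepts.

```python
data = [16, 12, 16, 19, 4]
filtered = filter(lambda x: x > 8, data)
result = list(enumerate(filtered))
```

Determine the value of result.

Step 1: Filter [16, 12, 16, 19, 4] for > 8: [16, 12, 16, 19].
Step 2: enumerate re-indexes from 0: [(0, 16), (1, 12), (2, 16), (3, 19)].
Therefore result = [(0, 16), (1, 12), (2, 16), (3, 19)].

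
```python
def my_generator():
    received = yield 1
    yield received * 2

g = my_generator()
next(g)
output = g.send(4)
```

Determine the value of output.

Step 1: next(g) advances to first yield, producing 1.
Step 2: send(4) resumes, received = 4.
Step 3: yield received * 2 = 4 * 2 = 8.
Therefore output = 8.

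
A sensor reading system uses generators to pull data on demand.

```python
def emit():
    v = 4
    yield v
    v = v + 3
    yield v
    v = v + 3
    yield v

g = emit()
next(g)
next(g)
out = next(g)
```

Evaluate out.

Step 1: Trace through generator execution:
  Yield 1: v starts at 4, yield 4
  Yield 2: v = 4 + 3 = 7, yield 7
  Yield 3: v = 7 + 3 = 10, yield 10
Step 2: First next() gets 4, second next() gets the second value, third next() yields 10.
Therefore out = 10.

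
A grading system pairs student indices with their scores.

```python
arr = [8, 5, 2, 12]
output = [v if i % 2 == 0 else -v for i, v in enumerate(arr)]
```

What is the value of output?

Step 1: For each (i, v), keep v if i is even, negate if odd:
  i=0 (even): keep 8
  i=1 (odd): negate to -5
  i=2 (even): keep 2
  i=3 (odd): negate to -12
Therefore output = [8, -5, 2, -12].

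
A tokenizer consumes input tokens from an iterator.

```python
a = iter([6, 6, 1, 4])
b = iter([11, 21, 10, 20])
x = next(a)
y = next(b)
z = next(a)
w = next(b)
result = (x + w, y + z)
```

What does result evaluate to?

Step 1: a iterates [6, 6, 1, 4], b iterates [11, 21, 10, 20].
Step 2: x = next(a) = 6, y = next(b) = 11.
Step 3: z = next(a) = 6, w = next(b) = 21.
Step 4: result = (6 + 21, 11 + 6) = (27, 17).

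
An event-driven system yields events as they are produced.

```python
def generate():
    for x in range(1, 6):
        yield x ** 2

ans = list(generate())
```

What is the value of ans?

Step 1: For each x in range(1, 6), yield x**2:
  x=1: yield 1**2 = 1
  x=2: yield 2**2 = 4
  x=3: yield 3**2 = 9
  x=4: yield 4**2 = 16
  x=5: yield 5**2 = 25
Therefore ans = [1, 4, 9, 16, 25].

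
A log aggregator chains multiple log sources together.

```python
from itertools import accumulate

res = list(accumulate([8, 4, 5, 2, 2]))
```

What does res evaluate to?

Step 1: accumulate computes running sums:
  + 8 = 8
  + 4 = 12
  + 5 = 17
  + 2 = 19
  + 2 = 21
Therefore res = [8, 12, 17, 19, 21].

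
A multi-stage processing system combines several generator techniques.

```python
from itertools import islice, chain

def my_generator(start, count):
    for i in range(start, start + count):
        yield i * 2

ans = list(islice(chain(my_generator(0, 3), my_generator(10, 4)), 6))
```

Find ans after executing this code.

Step 1: my_generator(0, 3) yields [0, 2, 4].
Step 2: my_generator(10, 4) yields [20, 22, 24, 26].
Step 3: chain concatenates: [0, 2, 4, 20, 22, 24, 26].
Step 4: islice takes first 6: [0, 2, 4, 20, 22, 24].
Therefore ans = [0, 2, 4, 20, 22, 24].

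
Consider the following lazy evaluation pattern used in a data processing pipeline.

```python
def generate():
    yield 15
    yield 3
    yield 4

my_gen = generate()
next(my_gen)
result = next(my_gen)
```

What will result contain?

Step 1: generate() creates a generator.
Step 2: next(my_gen) yields 15 (consumed and discarded).
Step 3: next(my_gen) yields 3, assigned to result.
Therefore result = 3.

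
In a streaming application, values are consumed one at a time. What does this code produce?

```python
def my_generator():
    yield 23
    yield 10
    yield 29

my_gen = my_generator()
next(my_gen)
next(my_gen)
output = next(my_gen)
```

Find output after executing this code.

Step 1: my_generator() creates a generator.
Step 2: next(my_gen) yields 23 (consumed and discarded).
Step 3: next(my_gen) yields 10 (consumed and discarded).
Step 4: next(my_gen) yields 29, assigned to output.
Therefore output = 29.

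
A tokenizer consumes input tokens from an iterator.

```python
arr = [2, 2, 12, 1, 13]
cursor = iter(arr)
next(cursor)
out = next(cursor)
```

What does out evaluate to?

Step 1: Create iterator over [2, 2, 12, 1, 13].
Step 2: next() consumes 2.
Step 3: next() returns 2.
Therefore out = 2.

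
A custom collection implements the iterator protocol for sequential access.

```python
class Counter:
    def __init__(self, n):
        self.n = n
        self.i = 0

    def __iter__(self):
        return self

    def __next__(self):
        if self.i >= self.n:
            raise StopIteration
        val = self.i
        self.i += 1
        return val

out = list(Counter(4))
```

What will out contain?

Step 1: Counter(4) creates an iterator counting 0 to 3.
Step 2: list() consumes all values: [0, 1, 2, 3].
Therefore out = [0, 1, 2, 3].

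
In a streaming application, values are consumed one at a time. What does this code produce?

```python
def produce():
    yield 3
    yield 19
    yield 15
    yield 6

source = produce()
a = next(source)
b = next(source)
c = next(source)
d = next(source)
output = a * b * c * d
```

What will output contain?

Step 1: Create generator and consume all values:
  a = next(source) = 3
  b = next(source) = 19
  c = next(source) = 15
  d = next(source) = 6
Step 2: output = 3 * 19 * 15 * 6 = 5130.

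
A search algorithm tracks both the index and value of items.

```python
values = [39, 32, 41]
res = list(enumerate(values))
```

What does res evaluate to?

Step 1: enumerate pairs each element with its index:
  (0, 39)
  (1, 32)
  (2, 41)
Therefore res = [(0, 39), (1, 32), (2, 41)].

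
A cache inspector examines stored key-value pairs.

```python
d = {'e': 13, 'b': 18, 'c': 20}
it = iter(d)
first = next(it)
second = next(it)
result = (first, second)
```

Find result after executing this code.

Step 1: iter(d) iterates over keys: ['e', 'b', 'c'].
Step 2: first = next(it) = 'e', second = next(it) = 'b'.
Therefore result = ('e', 'b').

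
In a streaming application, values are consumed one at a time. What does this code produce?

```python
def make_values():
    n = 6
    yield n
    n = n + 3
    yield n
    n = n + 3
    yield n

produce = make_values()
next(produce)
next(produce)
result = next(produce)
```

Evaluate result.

Step 1: Trace through generator execution:
  Yield 1: n starts at 6, yield 6
  Yield 2: n = 6 + 3 = 9, yield 9
  Yield 3: n = 9 + 3 = 12, yield 12
Step 2: First next() gets 6, second next() gets the second value, third next() yields 12.
Therefore result = 12.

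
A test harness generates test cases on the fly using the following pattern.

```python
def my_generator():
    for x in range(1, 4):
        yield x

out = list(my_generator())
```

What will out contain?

Step 1: The generator yields each value from range(1, 4).
Step 2: list() consumes all yields: [1, 2, 3].
Therefore out = [1, 2, 3].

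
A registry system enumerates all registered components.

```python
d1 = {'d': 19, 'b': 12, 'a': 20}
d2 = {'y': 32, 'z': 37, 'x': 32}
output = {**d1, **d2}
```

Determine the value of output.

Step 1: Merge d1 and d2 (d2 values override on key conflicts).
Step 2: d1 has keys ['d', 'b', 'a'], d2 has keys ['y', 'z', 'x'].
Therefore output = {'d': 19, 'b': 12, 'a': 20, 'y': 32, 'z': 37, 'x': 32}.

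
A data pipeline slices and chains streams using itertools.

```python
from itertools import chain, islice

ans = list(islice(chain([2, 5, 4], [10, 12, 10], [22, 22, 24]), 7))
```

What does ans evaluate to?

Step 1: chain([2, 5, 4], [10, 12, 10], [22, 22, 24]) = [2, 5, 4, 10, 12, 10, 22, 22, 24].
Step 2: islice takes first 7 elements: [2, 5, 4, 10, 12, 10, 22].
Therefore ans = [2, 5, 4, 10, 12, 10, 22].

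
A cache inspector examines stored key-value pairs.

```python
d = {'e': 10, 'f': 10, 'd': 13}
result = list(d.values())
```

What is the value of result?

Step 1: d.values() returns the dictionary values in insertion order.
Therefore result = [10, 10, 13].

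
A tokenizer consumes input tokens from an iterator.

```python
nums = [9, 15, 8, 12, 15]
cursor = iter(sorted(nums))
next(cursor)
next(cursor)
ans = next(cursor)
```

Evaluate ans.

Step 1: sorted([9, 15, 8, 12, 15]) = [8, 9, 12, 15, 15].
Step 2: Create iterator and skip 2 elements.
Step 3: next() returns 12.
Therefore ans = 12.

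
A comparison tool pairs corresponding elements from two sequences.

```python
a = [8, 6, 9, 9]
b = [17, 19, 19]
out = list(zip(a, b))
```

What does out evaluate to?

Step 1: zip stops at shortest (len(a)=4, len(b)=3):
  Index 0: (8, 17)
  Index 1: (6, 19)
  Index 2: (9, 19)
Step 2: Last element of a (9) has no pair, dropped.
Therefore out = [(8, 17), (6, 19), (9, 19)].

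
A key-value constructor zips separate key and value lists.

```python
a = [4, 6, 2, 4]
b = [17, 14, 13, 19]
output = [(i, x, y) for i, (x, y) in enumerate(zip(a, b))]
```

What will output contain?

Step 1: enumerate(zip(a, b)) gives index with paired elements:
  i=0: (4, 17)
  i=1: (6, 14)
  i=2: (2, 13)
  i=3: (4, 19)
Therefore output = [(0, 4, 17), (1, 6, 14), (2, 2, 13), (3, 4, 19)].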